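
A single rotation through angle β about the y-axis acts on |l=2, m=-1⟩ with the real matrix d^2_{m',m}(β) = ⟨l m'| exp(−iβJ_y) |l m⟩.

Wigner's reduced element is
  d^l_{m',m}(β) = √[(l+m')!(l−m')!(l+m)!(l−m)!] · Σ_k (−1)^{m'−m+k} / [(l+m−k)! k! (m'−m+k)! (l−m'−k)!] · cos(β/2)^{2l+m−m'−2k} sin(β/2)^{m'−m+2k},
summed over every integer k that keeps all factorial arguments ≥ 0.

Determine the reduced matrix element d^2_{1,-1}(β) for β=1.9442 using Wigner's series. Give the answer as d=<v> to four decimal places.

d^2_{1,-1}(β=1.9442) via Wigner's sum:
c=cos(1.9442/2)=0.563566, s=sin(1.9442/2)=0.826071; N=√[6·1·1·6]=6.000000
k: max(0,(-1)−(1))=0 … min(2+(-1),2−(1))=1
  k=0: (−1)^2·6.0000/(2)·0.5636^2·0.8261^2 = +0.650198
  k=1: (−1)^3·6.0000/(6)·0.5636^0·0.8261^4 = -0.465661
d^2_{1,-1}(1.9442) = +0.650198 -0.465661 = +0.184537

d=0.1845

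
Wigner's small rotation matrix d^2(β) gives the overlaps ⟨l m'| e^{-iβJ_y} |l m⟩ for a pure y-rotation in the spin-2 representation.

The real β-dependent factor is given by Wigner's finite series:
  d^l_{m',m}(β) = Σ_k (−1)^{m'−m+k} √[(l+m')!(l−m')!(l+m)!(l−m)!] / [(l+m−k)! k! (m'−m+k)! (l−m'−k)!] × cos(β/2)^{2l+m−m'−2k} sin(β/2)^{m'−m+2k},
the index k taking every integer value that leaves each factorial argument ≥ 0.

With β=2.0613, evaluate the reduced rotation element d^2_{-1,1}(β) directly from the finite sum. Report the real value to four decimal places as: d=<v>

d=0.0426

d^2_{-1,1}(β=2.0613) via Wigner's sum:
c=cos(2.0613/2)=0.514261, s=sin(2.0613/2)=0.857633; N=√[1·6·6·1]=6.000000
Admissible k: 2..3 (factorial args all ≥0)
  k=2: (−1)^0·6.0000/(2)·0.5143^2·0.8576^2 = +0.583570
  k=3: (−1)^1·6.0000/(6)·0.5143^0·0.8576^4 = -0.541012
d^2_{-1,1}(2.0613) = +0.583570 -0.541012 = +0.042558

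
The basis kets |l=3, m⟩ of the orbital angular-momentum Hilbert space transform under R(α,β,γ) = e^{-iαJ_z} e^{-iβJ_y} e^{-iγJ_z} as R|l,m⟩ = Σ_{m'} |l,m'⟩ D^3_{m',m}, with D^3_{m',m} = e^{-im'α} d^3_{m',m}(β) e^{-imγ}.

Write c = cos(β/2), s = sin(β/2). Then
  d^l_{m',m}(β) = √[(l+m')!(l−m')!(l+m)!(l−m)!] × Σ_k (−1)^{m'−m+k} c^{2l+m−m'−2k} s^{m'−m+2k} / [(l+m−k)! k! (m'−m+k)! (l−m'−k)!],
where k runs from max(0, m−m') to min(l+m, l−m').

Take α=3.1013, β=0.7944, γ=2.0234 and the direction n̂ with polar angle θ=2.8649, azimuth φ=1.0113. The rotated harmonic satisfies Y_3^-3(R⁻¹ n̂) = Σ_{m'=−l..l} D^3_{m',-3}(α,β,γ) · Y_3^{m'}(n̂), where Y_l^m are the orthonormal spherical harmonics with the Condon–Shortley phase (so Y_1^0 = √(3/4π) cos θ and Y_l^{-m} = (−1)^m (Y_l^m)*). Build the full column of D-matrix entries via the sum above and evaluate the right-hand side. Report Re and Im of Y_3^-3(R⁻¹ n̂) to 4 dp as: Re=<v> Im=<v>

Re=0.0644 Im=0.0866

Need the full column D^3_{m',-3} for m'=−3..3 at α=3.1013, β=0.7944, γ=2.0234.
cos(β/2)=0.922148, sin(β/2)=0.386838
d^3_{-3,-3}: single k=0 term ⇒ +0.614898;  D = -0.580945+0.201499i
d^3_{-2,-3}: single k=0 term ⇒ -0.631840;  D = -0.604808+0.182837i
d^3_{-1,-3}: single k=0 term ⇒ +0.419088;  D = -0.405718+0.105015i
d^3_{0,-3}: single k=0 term ⇒ -0.203003;  D = -0.198416+0.042911i
d^3_{1,-3}: single k=0 term ⇒ +0.073750;  D = -0.072653+0.012673i
d^3_{2,-3}: single k=0 term ⇒ -0.019567;  D = -0.019396+0.002583i
d^3_{3,-3}: single k=0 term ⇒ +0.003351;  D = -0.003337+0.000308i
Y_3^{m'}(θ=2.8649,φ=1.0113) and Σ D·Y over m':
  (-0.5809+0.2015i)·(-0.0085-0.0009i)  (-0.6048+0.1828i)·(+0.0320+0.0660i)  (-0.4057+0.1050i)·(+0.1699-0.2714i)  (-0.1984+0.0429i)·(-0.5840+0.0000i)  (-0.0727+0.0127i)·(-0.1699-0.2714i)  (-0.0194+0.0026i)·(+0.0320-0.0660i)  (-0.0033+0.0003i)·(+0.0085-0.0009i)
Y_3^-3(R⁻¹ n̂) = +0.064391+0.086584i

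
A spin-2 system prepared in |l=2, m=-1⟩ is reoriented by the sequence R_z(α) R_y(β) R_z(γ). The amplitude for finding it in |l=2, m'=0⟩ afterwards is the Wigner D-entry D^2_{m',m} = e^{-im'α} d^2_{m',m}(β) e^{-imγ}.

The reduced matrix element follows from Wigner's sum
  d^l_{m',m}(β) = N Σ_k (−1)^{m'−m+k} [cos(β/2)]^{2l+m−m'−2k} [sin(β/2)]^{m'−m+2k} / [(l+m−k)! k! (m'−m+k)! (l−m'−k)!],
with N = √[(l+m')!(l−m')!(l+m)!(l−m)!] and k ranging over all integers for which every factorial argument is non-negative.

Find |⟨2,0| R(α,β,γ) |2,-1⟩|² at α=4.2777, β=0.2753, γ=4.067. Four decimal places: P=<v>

Split into d^2_{0,-1}(β=0.2753) × two z-phases.
With c≡cos(β/2)=0.990541 and s≡sin(β/2)=0.137216, N=[2·2·1·6]^{1/2}=4.898979
k∈{0,1} keeps every argument non-negative
  k=0: (−1)^1·4.8990/(2)·0.9905^3·0.1372^1 = -0.326661
  k=1: (−1)^2·4.8990/(2)·0.9905^1·0.1372^3 = +0.006268
d^2_{0,-1}(0.2753) = -0.326661 +0.006268 = -0.320392
|D^2_{0,-1}|² = |d^2_{0,-1}(β)|² = (-0.320392)² = 0.102651 (the z-rotation phases have unit modulus)

P=0.1027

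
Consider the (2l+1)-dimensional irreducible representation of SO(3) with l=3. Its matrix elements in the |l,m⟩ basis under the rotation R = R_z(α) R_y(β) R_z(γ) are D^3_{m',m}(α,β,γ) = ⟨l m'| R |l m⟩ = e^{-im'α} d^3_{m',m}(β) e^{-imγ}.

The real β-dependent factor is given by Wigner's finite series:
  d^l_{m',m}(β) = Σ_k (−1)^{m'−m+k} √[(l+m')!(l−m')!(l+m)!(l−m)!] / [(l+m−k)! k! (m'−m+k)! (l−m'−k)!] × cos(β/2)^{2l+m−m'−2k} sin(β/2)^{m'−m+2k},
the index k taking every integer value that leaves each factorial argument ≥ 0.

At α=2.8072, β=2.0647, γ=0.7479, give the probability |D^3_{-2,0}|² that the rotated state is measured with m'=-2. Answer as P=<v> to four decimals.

Split into d^3_{-2,0}(β=2.0647) × two z-phases.
Half-angle: c=0.512803, s=0.858506. N=√(1·120·6·6)=65.726707
k∈{2,3} keeps every argument non-negative
  k=2: (−1)^0·65.7267/(12)·0.5128^4·0.8585^2 = +0.279157
  k=3: (−1)^1·65.7267/(12)·0.5128^2·0.8585^4 = -0.782412
d^3_{-2,0}(2.0647) = +0.279157 -0.782412 = -0.503255
|D^3_{-2,0}|² = |d^3_{-2,0}(β)|² = (-0.503255)² = 0.253265 (the z-rotation phases have unit modulus)

P=0.2533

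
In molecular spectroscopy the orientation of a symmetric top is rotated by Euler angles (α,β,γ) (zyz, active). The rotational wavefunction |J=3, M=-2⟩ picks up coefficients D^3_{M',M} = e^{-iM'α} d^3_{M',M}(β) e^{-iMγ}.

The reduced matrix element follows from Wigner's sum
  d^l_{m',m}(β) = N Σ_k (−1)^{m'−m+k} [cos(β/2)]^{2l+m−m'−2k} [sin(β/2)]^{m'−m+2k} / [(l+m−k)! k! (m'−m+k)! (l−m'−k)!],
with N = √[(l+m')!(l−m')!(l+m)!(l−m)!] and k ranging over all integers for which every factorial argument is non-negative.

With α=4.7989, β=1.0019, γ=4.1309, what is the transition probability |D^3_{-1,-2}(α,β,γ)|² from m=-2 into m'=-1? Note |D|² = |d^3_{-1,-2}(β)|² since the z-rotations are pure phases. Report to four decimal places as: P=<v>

P=0.0997

Split into d^3_{-1,-2}(β=1.0019) × two z-phases.
Half-angle: c=0.877127, s=0.480259. N=√(2·24·1·120)=75.894664
The bounds max(0,m−m')=0 and min(l+m,l−m')=1 give 2 terms
  k=0: (−1)^1·75.8947/(24)·0.8771^5·0.4803^1 = -0.788474
  k=1: (−1)^2·75.8947/(12)·0.8771^3·0.4803^3 = +0.472763
d^3_{-1,-2}(1.0019) = -0.788474 +0.472763 = -0.315711
|D^3_{-1,-2}|² = |d^3_{-1,-2}(β)|² = (-0.315711)² = 0.099673 (the z-rotation phases have unit modulus)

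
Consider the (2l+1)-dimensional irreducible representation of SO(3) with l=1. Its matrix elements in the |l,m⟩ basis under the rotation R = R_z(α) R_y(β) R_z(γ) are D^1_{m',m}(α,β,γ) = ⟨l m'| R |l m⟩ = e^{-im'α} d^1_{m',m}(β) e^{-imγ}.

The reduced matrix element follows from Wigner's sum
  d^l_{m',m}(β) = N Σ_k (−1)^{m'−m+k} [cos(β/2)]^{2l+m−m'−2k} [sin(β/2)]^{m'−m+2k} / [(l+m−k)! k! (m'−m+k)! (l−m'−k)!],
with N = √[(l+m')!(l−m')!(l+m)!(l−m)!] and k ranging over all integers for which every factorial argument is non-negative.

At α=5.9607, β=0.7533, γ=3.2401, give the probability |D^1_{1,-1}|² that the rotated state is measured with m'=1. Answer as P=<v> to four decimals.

P=0.0183

D^1_{1,-1}(5.9607,0.7533,3.2401) = e^{-i·1·5.9607}·d^1_{1,-1}(0.7533)·e^{-i·-1·3.2401}. Compute d first:
c=cos(0.7533/2)=0.929902, s=sin(0.7533/2)=0.367807; N=√[2·1·1·2]=2.000000
k∈{0} keeps every argument non-negative
  k=0: (−1)^2·2.0000/(2)·0.9299^0·0.3678^2 = +0.135282
d^1_{1,-1}(0.7533) = +0.135282
|D^1_{1,-1}|² = |d^1_{1,-1}(β)|² = (+0.135282)² = 0.018301 (the z-rotation phases have unit modulus)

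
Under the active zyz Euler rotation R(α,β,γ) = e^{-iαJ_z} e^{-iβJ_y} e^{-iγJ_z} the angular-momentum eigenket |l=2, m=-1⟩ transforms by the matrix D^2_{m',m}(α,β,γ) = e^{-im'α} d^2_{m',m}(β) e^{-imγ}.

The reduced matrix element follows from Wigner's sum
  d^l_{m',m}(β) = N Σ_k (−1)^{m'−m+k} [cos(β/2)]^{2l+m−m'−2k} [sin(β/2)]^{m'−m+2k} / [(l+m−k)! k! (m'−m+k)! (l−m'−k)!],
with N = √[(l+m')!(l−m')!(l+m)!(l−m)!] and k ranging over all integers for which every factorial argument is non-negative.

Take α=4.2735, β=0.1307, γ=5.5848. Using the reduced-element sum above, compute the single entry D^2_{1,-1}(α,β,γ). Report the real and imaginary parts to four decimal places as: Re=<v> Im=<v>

Re=0.0033 Im=0.0123

Split into d^2_{1,-1}(β=0.1307) × two z-phases.
With c≡cos(β/2)=0.997865 and s≡sin(β/2)=0.065303, N=[6·1·1·6]^{1/2}=6.000000
The bounds max(0,m−m')=0 and min(l+m,l−m')=1 give 2 terms
  k=0: (−1)^2·6.0000/(2)·0.9979^2·0.0653^2 = +0.012739
  k=1: (−1)^3·6.0000/(6)·0.9979^0·0.0653^4 = -0.000018
d^2_{1,-1}(0.1307) = +0.012739 -0.000018 = +0.012721
D = (-0.424934+0.905224i)·(+0.012721)·(+0.765881-0.642982i) = +0.003264+0.012295i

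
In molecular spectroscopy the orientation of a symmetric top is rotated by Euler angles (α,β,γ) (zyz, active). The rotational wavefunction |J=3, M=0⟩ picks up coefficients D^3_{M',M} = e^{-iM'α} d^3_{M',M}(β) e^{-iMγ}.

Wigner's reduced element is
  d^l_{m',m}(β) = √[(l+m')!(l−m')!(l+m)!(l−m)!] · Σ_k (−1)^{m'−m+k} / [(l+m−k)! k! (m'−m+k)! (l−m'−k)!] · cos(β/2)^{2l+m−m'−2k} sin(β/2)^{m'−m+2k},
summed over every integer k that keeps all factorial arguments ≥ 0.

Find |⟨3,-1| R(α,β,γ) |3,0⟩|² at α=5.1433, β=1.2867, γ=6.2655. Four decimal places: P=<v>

P=0.0637

D^3_{-1,0}(5.1433,1.2867,6.2655) = e^{-i·-1·5.1433}·d^3_{-1,0}(1.2867)·e^{-i·0·6.2655}. Compute d first:
With c≡cos(β/2)=0.800091 and s≡sin(β/2)=0.599879, N=[2·24·6·6]^{1/2}=41.569219
Admissible k: 1..3 (factorial args all ≥0)
  k=1: (−1)^0·41.5692/(12)·0.8001^5·0.5999^1 = +0.681319
  k=2: (−1)^1·41.5692/(4)·0.8001^3·0.5999^3 = -1.149002
  k=3: (−1)^2·41.5692/(12)·0.8001^1·0.5999^5 = +0.215302
d^3_{-1,0}(1.2867) = +0.681319 -1.149002 +0.215302 = -0.252381
|D^3_{-1,0}|² = |d^3_{-1,0}(β)|² = (-0.252381)² = 0.063696 (the z-rotation phases have unit modulus)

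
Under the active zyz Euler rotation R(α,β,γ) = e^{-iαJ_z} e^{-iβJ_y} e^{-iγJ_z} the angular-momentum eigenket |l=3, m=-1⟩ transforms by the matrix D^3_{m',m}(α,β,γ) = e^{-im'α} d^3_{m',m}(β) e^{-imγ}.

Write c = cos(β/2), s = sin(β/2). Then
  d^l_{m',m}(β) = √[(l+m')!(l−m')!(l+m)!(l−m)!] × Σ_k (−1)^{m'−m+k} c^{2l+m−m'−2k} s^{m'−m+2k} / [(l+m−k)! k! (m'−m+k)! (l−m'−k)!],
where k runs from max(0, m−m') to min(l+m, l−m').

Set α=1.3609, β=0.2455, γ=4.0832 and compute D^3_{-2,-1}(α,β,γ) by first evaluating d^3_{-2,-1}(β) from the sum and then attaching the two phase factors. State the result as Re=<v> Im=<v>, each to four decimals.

Split into d^3_{-2,-1}(β=0.2455) × two z-phases.
c=cos(0.2455/2)=0.992476, s=sin(0.2455/2)=0.122442; N=√[1·120·2·24]=75.894664
k: max(0,(-1)−(-2))=1 … min(3+(-1),3−(-2))=2
  k=1: (−1)^0·75.8947/(24)·0.9925^5·0.1224^1 = +0.372846
  k=2: (−1)^1·75.8947/(12)·0.9925^3·0.1224^3 = -0.011350
d^3_{-2,-1}(0.2455) = +0.372846 -0.011350 = +0.361497
Phases: e^{-i·(-2)·1.3609}=-0.913173+0.407571i, e^{-i·(-1)·4.0832}=-0.588489-0.808505i ⇒ D=+0.313387+0.180189i

Re=0.3134 Im=0.1802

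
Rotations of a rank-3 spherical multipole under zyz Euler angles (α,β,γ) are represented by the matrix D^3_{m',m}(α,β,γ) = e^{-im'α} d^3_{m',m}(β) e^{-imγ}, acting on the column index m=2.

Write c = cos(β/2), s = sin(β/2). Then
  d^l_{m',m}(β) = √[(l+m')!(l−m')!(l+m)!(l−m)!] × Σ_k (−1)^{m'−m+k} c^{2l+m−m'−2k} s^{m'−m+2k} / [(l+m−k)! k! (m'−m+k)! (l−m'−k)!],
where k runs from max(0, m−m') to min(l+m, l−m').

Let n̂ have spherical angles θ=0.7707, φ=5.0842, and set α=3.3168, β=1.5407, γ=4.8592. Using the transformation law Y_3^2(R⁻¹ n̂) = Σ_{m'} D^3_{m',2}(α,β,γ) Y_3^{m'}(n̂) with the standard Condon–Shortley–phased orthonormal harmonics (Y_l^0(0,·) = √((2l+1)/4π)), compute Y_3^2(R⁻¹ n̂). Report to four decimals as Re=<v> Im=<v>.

Need the full column D^3_{m',2} for m'=−3..3 at α=3.3168, β=1.5407, γ=4.8592.
cos(β/2)=0.717667, sin(β/2)=0.696386
d^3_{-3,2}: single k=5 term ⇒ +0.287906;  D = +0.280192+0.066197i
d^3_{-2,2}: k∈[4..5] ⇒ +0.605644 -0.114052 = +0.491592;  D = -0.490799-0.027904i
d^3_{-1,2}: k∈[3..4] ⇒ +0.789496 -0.371685 = +0.417811;  D = +0.414885-0.049359i
d^3_{0,2}: k∈[2..3] ⇒ +0.704617 -0.663449 = +0.041168;  D = -0.039406+0.011915i
d^3_{1,2}: k∈[1..2] ⇒ +0.419242 -0.789496 = -0.370254;  D = -0.330302+0.167296i
d^3_{2,2}: k∈[0..1] ⇒ +0.136627 -0.643224 = -0.506597;  D = +0.405115-0.304175i
d^3_{3,2}: single k=0 term ⇒ -0.324744;  D = -0.221726+0.237267i
Y_3^{m'}(θ=0.7707,φ=5.0842) and Σ D·Y over m':
  (+0.2802+0.0662i)·(-0.1267-0.0620i)  (-0.4908-0.0279i)·(-0.2619+0.2409i)  (+0.4149-0.0494i)·(+0.1287+0.3300i)  (-0.0394+0.0119i)·(-0.1142+0.0000i)  (-0.3303+0.1673i)·(-0.1287+0.3300i)  (+0.4051-0.3042i)·(-0.2619-0.2409i)  (-0.2217+0.2373i)·(+0.1267-0.0620i)
Y_3^2(R⁻¹ n̂) = -0.027385-0.112119i

Re=-0.0274 Im=-0.1121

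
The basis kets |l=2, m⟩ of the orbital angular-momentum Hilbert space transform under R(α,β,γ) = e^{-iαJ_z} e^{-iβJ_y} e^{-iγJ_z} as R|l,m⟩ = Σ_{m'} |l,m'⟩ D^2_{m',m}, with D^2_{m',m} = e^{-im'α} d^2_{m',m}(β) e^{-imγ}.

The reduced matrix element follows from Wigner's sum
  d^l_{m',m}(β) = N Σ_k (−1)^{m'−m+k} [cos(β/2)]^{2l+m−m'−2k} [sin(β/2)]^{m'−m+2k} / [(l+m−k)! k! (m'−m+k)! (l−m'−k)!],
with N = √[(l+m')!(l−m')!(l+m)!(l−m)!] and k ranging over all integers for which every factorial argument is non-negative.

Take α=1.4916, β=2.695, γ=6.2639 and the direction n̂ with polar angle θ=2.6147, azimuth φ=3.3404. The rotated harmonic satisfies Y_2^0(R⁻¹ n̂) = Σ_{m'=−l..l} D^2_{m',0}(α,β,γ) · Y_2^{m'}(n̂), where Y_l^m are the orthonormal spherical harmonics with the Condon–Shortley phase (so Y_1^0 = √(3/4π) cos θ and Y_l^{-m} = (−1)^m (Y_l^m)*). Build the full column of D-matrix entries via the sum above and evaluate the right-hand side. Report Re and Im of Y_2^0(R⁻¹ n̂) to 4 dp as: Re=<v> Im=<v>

Need the full column D^2_{m',0} for m'=−2..2 at α=1.4916, β=2.695, γ=6.2639.
cos(β/2)=0.221445, sin(β/2)=0.975173
d^2_{-2,0}: single k=2 term ⇒ +0.114228;  D = -0.112798+0.018017i
d^2_{-1,0}: k∈[1..2] ⇒ +0.025939 -0.503022 = -0.477083;  D = -0.037744-0.475587i
d^2_{0,0}: k∈[0..2] ⇒ +0.002405 -0.186533 +0.904329 = +0.720200;  D = +0.720200+0.000000i
d^2_{1,0}: k∈[0..1] ⇒ -0.025939 +0.503022 = +0.477083;  D = +0.037744-0.475587i
d^2_{2,0}: single k=0 term ⇒ +0.114228;  D = -0.112798-0.018017i
Y_2^{m'}(θ=2.6147,φ=3.3404) and Σ D·Y over m':
  (-0.1128+0.0180i)·(+0.0901-0.0378i)  (-0.0377-0.4756i)·(+0.3292-0.0663i)  (+0.7202+0.0000i)·(+0.3915+0.0000i)  (+0.0377-0.4756i)·(-0.3292-0.0663i)  (-0.1128-0.0180i)·(+0.0901+0.0378i)
Y_2^0(R⁻¹ n̂) = +0.175102+0.000000i

Re=0.1751 Im=0.0000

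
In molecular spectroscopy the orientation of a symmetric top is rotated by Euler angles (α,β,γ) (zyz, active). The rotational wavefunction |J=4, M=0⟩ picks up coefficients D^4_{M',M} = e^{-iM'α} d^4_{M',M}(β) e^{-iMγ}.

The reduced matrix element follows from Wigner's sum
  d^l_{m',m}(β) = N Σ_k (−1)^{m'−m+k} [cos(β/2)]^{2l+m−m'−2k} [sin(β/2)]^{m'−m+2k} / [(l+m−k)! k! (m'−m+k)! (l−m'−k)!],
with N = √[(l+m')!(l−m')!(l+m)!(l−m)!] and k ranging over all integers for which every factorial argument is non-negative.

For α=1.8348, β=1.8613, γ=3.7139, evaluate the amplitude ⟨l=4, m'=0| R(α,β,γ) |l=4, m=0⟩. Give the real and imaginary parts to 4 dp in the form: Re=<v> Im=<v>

Re=0.0968 Im=0.0000

D^4_{0,0}(1.8348,1.8613,3.7139) = e^{-i·0·1.8348}·d^4_{0,0}(1.8613)·e^{-i·0·3.7139}. Compute d first:
With c≡cos(β/2)=0.597313 and s≡sin(β/2)=0.802008, N=[24·24·24·24]^{1/2}=576.000000
Admissible k: 0..4 (factorial args all ≥0)
  k=0: (−1)^0·576.0000/(576)·0.5973^8·0.8020^0 = +0.016204
  k=1: (−1)^1·576.0000/(36)·0.5973^6·0.8020^2 = -0.467400
  k=2: (−1)^2·576.0000/(16)·0.5973^4·0.8020^4 = +1.895943
  k=3: (−1)^3·576.0000/(36)·0.5973^2·0.8020^6 = -1.519137
  k=4: (−1)^4·576.0000/(576)·0.5973^0·0.8020^8 = +0.171171
d^4_{0,0}(1.8613) = +0.016204 -0.467400 +1.895943 -1.519137 +0.171171 = +0.096781
Phases: e^{-i·(0)·1.8348}=+1.000000+0.000000i, e^{-i·(0)·3.7139}=+1.000000+0.000000i ⇒ D=+0.096781+0.000000i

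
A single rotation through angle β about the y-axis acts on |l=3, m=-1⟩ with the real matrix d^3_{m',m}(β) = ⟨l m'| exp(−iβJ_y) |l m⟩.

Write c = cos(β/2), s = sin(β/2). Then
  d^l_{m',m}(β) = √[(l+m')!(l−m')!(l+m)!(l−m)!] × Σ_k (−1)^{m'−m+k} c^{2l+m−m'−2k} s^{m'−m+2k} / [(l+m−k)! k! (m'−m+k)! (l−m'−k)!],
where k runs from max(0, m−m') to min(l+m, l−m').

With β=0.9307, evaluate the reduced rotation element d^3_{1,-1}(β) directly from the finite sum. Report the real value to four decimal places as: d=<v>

d^3_{1,-1}(β=0.9307) via Wigner's sum:
With c≡cos(β/2)=0.893665 and s≡sin(β/2)=0.448736, N=[24·2·2·24]^{1/2}=48.000000
k∈{0,1,2} keeps every argument non-negative
  k=0: (−1)^2·48.0000/(8)·0.8937^4·0.4487^2 = +0.770603
  k=1: (−1)^3·48.0000/(6)·0.8937^2·0.4487^4 = -0.259061
  k=2: (−1)^4·48.0000/(48)·0.8937^0·0.4487^6 = +0.008165
d^3_{1,-1}(0.9307) = +0.770603 -0.259061 +0.008165 = +0.519707

d=0.5197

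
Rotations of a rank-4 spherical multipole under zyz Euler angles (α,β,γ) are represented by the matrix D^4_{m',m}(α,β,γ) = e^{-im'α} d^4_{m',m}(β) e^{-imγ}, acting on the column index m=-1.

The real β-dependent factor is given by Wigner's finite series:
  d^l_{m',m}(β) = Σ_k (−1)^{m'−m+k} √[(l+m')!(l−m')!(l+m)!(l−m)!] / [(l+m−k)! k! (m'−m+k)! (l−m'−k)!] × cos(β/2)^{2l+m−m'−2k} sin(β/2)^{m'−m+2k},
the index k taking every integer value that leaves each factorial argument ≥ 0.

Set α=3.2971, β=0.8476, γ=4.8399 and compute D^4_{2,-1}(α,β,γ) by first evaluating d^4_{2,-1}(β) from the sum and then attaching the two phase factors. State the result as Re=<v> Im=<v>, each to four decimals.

Re=0.0799 Im=0.4303

D^4_{2,-1}(3.2971,0.8476,4.8399) = e^{-i·2·3.2971}·d^4_{2,-1}(0.8476)·e^{-i·-1·4.8399}. Compute d first:
Half-angle: c=0.911533, s=0.411227. N=√(720·2·6·120)=1018.233765
Admissible k: 0..2 (factorial args all ≥0)
  k=0: (−1)^3·1018.2338/(72)·0.9115^5·0.4112^3 = -0.618903
  k=1: (−1)^4·1018.2338/(48)·0.9115^3·0.4112^5 = +0.188944
  k=2: (−1)^5·1018.2338/(240)·0.9115^1·0.4112^7 = -0.007691
d^4_{2,-1}(0.8476) = -0.618903 +0.188944 -0.007691 = -0.437650
D = (+0.952024-0.306025i)·(-0.437650)·(+0.127166-0.991881i) = +0.079860+0.430302i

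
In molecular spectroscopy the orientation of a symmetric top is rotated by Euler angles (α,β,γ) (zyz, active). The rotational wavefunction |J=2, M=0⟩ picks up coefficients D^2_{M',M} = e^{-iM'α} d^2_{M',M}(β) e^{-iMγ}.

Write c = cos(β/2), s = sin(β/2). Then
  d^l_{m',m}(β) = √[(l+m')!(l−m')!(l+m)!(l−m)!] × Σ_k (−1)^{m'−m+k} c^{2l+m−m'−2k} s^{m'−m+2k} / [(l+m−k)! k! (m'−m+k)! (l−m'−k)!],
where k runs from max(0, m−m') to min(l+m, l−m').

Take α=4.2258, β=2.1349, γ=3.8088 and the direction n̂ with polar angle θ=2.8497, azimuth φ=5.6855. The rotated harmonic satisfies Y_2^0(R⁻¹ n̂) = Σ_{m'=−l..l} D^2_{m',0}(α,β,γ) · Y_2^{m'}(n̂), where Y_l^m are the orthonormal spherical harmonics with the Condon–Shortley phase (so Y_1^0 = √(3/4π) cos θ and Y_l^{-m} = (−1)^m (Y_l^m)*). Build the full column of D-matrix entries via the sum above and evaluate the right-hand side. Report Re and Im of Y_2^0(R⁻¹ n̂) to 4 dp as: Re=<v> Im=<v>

Need the full column D^2_{m',0} for m'=−2..2 at α=4.2258, β=2.1349, γ=3.8088.
cos(β/2)=0.482360, sin(β/2)=0.875973
d^2_{-2,0}: single k=2 term ⇒ +0.437320;  D = -0.246069+0.361523i
d^2_{-1,0}: k∈[1..2] ⇒ +0.240813 -0.794180 = -0.553368;  D = +0.258762+0.489140i
d^2_{0,0}: k∈[0..2] ⇒ +0.054136 -0.714140 +0.588794 = -0.071210;  D = -0.071210+0.000000i
d^2_{1,0}: k∈[0..1] ⇒ -0.240813 +0.794180 = +0.553368;  D = -0.258762+0.489140i
d^2_{2,0}: single k=0 term ⇒ +0.437320;  D = -0.246069-0.361523i
Y_2^{m'}(θ=2.8497,φ=5.6855) and Σ D·Y over m':
  (-0.2461+0.3615i)·(+0.0117+0.0298i)  (+0.2588+0.4891i)·(-0.1760-0.1198i)  (-0.0712+0.0000i)·(+0.5524+0.0000i)  (-0.2588+0.4891i)·(+0.1760-0.1198i)  (-0.2461-0.3615i)·(+0.0117-0.0298i)
Y_2^0(R⁻¹ n̂) = -0.040504+0.000000i

Re=-0.0405 Im=0.0000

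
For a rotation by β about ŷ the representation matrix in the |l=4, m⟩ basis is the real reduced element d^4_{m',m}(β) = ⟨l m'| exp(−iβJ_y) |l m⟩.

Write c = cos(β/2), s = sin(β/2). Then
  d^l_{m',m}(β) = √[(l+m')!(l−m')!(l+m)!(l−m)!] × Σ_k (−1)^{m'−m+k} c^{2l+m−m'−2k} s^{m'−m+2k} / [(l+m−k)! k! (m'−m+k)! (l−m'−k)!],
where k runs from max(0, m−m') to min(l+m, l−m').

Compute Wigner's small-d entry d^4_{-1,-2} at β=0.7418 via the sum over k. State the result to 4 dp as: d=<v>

d^4_{-1,-2}(β=0.7418) via Wigner's sum:
Half-angle: c=0.932002, s=0.362454. N=√(6·120·2·720)=1018.233765
Admissible k: 0..2 (factorial args all ≥0)
  k=0: (−1)^1·1018.2338/(240)·0.9320^7·0.3625^1 = -0.939303
  k=1: (−1)^2·1018.2338/(48)·0.9320^5·0.3625^3 = +0.710312
  k=2: (−1)^3·1018.2338/(72)·0.9320^3·0.3625^5 = -0.071620
d^4_{-1,-2}(0.7418) = -0.939303 +0.710312 -0.071620 = -0.300611

d=-0.3006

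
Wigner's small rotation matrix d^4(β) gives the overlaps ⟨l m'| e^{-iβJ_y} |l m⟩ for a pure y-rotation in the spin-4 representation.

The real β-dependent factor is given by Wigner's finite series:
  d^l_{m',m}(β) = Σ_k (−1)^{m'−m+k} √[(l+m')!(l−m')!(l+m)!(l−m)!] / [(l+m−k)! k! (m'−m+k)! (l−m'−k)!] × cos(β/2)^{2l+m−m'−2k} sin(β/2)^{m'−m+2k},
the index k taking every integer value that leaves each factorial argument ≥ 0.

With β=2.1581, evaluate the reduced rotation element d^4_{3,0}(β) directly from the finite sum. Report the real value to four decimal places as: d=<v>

d^4_{3,0}(β=2.1581) via Wigner's sum:
Half-angle: c=0.472166, s=0.881510. N=√(5040·1·24·24)=1703.830978
k∈{0,1} keeps every argument non-negative
  k=0: (−1)^3·1703.8310/(144)·0.4722^5·0.8815^3 = -0.190204
  k=1: (−1)^4·1703.8310/(144)·0.4722^3·0.8815^5 = +0.662954
d^4_{3,0}(2.1581) = -0.190204 +0.662954 = +0.472751

d=0.4728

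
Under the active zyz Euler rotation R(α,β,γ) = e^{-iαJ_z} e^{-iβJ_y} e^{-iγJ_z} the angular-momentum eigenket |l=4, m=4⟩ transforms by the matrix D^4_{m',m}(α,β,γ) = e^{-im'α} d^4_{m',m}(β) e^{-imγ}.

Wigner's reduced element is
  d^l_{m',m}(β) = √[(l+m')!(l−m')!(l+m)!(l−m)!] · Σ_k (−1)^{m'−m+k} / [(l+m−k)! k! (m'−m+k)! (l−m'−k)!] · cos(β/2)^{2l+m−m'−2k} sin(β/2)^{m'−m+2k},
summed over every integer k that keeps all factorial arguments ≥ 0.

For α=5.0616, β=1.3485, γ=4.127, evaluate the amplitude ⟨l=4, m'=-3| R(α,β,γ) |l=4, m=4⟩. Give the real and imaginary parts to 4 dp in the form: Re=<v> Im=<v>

D^4_{-3,4}(5.0616,1.3485,4.127) = e^{-i·-3·5.0616}·d^4_{-3,4}(1.3485)·e^{-i·4·4.127}. Compute d first:
Half-angle: c=0.781175, s=0.624312. N=√(1·5040·40320·1)=14255.272709
Admissible k: 7..7 (factorial args all ≥0)
  k=7: (−1)^0·14255.2727/(5040)·0.7812^1·0.6243^7 = +0.081678
d^4_{-3,4}(1.3485) = +0.081678
Attach z-rotation phases: D = e^{-i(-3)(5.0616)}·(+0.081678)·e^{-i(4)(4.127)} = +0.020017-0.079187i

Re=0.0200 Im=-0.0792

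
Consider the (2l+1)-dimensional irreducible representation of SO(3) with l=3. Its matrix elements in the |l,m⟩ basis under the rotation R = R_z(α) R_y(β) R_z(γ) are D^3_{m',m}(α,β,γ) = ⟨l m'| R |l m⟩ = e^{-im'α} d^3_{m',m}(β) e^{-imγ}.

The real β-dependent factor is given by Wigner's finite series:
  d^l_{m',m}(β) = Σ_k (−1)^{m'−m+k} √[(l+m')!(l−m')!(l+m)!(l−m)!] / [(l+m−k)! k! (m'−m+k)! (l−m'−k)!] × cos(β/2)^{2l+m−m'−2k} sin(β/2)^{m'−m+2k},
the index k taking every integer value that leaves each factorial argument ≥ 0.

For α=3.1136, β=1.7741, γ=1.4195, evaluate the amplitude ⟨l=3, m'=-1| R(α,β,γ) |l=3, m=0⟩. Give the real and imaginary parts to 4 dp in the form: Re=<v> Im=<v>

Re=0.3375 Im=-0.0095

D^3_{-1,0}(3.1136,1.7741,1.4195) = e^{-i·-1·3.1136}·d^3_{-1,0}(1.7741)·e^{-i·0·1.4195}. Compute d first:
With c≡cos(β/2)=0.631702 and s≡sin(β/2)=0.775212, N=[2·24·6·6]^{1/2}=41.569219
k: max(0,(0)−(-1))=1 … min(3+(0),3−(-1))=3
  k=1: (−1)^0·41.5692/(12)·0.6317^5·0.7752^1 = +0.270129
  k=2: (−1)^1·41.5692/(4)·0.6317^3·0.7752^3 = -1.220418
  k=3: (−1)^2·41.5692/(12)·0.6317^1·0.7752^5 = +0.612638
d^3_{-1,0}(1.7741) = +0.270129 -1.220418 +0.612638 = -0.337651
Attach z-rotation phases: D = e^{-i(-1)(3.1136)}·(-0.337651)·e^{-i(0)(1.4195)} = +0.337519-0.009451i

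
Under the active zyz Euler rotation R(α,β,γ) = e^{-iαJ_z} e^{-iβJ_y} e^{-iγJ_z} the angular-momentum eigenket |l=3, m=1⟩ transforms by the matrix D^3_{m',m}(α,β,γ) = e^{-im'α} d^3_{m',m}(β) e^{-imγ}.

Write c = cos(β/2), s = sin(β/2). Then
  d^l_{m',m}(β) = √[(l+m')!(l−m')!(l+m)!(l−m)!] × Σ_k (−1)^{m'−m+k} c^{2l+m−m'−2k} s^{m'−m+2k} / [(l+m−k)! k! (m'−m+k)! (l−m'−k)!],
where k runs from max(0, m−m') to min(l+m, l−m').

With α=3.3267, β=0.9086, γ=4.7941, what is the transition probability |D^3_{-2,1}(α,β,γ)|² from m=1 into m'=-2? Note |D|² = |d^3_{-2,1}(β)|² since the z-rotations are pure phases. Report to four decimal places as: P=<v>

First d^3_{-2,1}(β=0.9086), then the phase factors e^{-i(-2)α} and e^{-i(1)γ}:
Half-angle: c=0.898568, s=0.438833. N=√(1·120·24·2)=75.894664
Admissible k: 3..4 (factorial args all ≥0)
  k=3: (−1)^0·75.8947/(12)·0.8986^3·0.4388^3 = +0.387777
  k=4: (−1)^1·75.8947/(24)·0.8986^1·0.4388^5 = -0.046243
d^3_{-2,1}(0.9086) = +0.387777 -0.046243 = +0.341534
|D^3_{-2,1}|² = |d^3_{-2,1}(β)|² = (+0.341534)² = 0.116646 (the z-rotation phases have unit modulus)

P=0.1166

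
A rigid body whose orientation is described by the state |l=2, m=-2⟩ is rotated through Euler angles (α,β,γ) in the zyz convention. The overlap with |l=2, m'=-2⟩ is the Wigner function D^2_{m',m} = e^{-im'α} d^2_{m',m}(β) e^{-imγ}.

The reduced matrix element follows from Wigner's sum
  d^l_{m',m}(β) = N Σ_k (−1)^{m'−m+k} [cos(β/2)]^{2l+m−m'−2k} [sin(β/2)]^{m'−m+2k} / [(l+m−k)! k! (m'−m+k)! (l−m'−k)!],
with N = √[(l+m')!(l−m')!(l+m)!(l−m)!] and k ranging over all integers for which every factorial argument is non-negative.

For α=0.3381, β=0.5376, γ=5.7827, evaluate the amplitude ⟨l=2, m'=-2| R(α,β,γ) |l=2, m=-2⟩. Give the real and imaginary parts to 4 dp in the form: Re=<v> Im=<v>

First d^2_{-2,-2}(β=0.5376), then the phase factors e^{-i(-2)α} and e^{-i(-2)γ}:
c=cos(0.5376/2)=0.964090, s=sin(0.5376/2)=0.265575; N=√[1·24·1·24]=24.000000
k∈{0} keeps every argument non-negative
  k=0: (−1)^0·24.0000/(24)·0.9641^4·0.2656^0 = +0.863915
d^2_{-2,-2}(0.5376) = +0.863915
Attach z-rotation phases: D = e^{-i(-2)(0.3381)}·(+0.863915)·e^{-i(-2)(5.7827)} = +0.818753-0.275668i

Re=0.8188 Im=-0.2757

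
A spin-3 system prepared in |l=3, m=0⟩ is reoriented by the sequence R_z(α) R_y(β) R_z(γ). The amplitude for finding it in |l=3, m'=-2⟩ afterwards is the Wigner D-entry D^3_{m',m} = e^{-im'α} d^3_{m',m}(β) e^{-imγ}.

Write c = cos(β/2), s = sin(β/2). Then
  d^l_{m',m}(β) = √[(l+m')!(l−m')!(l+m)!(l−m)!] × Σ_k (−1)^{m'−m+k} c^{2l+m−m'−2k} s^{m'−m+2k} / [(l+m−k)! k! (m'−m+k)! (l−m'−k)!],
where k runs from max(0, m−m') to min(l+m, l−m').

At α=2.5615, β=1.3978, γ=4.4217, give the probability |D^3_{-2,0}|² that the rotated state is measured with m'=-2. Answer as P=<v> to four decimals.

First d^3_{-2,0}(β=1.3978), then the phase factors e^{-i(-2)α} and e^{-i(0)γ}:
Half-angle: c=0.765550, s=0.643376. N=√(1·120·6·6)=65.726707
Admissible k: 2..3 (factorial args all ≥0)
  k=2: (−1)^0·65.7267/(12)·0.7656^4·0.6434^2 = +0.778727
  k=3: (−1)^1·65.7267/(12)·0.7656^2·0.6434^4 = -0.550006
d^3_{-2,0}(1.3978) = +0.778727 -0.550006 = +0.228721
|D^3_{-2,0}|² = |d^3_{-2,0}(β)|² = (+0.228721)² = 0.052313 (the z-rotation phases have unit modulus)

P=0.0523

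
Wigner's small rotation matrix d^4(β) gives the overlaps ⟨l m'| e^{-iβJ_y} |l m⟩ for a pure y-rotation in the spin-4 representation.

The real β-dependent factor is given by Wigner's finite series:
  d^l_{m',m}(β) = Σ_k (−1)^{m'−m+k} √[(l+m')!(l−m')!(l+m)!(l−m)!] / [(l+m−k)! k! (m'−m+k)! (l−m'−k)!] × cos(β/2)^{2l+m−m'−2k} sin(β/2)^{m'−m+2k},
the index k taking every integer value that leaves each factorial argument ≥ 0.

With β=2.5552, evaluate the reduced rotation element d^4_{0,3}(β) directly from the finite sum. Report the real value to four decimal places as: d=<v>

d^4_{0,3}(β=2.5552) via Wigner's sum:
Half-angle: c=0.289014, s=0.957325. N=√(24·24·5040·1)=1703.830978
k: max(0,(3)−(0))=3 … min(4+(3),4−(0))=4
  k=3: (−1)^0·1703.8310/(144)·0.2890^5·0.9573^3 = +0.020933
  k=4: (−1)^1·1703.8310/(144)·0.2890^3·0.9573^5 = -0.229676
d^4_{0,3}(2.5552) = +0.020933 -0.229676 = -0.208743

d=-0.2087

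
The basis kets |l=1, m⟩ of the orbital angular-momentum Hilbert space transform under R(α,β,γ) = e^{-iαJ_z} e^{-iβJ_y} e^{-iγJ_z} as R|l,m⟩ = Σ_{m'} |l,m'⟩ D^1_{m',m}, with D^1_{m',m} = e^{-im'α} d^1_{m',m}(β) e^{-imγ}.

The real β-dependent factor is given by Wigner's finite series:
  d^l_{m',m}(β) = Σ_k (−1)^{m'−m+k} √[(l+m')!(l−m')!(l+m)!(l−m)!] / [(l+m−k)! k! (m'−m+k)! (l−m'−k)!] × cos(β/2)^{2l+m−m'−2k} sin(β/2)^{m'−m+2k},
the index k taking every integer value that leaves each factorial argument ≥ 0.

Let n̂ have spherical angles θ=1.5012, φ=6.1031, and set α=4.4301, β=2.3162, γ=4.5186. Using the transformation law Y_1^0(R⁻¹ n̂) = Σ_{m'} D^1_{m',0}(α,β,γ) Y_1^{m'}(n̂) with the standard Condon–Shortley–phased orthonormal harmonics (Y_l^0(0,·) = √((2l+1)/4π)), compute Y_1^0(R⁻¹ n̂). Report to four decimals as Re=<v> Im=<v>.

Need the full column D^1_{m',0} for m'=−1..1 at α=4.4301, β=2.3162, γ=4.5186.
cos(β/2)=0.401081, sin(β/2)=0.916043
d^1_{-1,0}: single k=1 term ⇒ +0.519592;  D = -0.144735-0.499027i
d^1_{0,0}: k∈[0..1] ⇒ +0.160866 -0.839134 = -0.678268;  D = -0.678268+0.000000i
d^1_{1,0}: single k=0 term ⇒ -0.519592;  D = +0.144735-0.499027i
Y_1^{m'}(θ=1.5012,φ=6.1031) and Σ D·Y over m':
  (-0.1447-0.4990i)·(+0.3391+0.0617i)  (-0.6783+0.0000i)·(+0.0340+0.0000i)  (+0.1447-0.4990i)·(-0.3391+0.0617i)
Y_1^0(R⁻¹ n̂) = -0.059588+0.000000i

Re=-0.0596 Im=0.0000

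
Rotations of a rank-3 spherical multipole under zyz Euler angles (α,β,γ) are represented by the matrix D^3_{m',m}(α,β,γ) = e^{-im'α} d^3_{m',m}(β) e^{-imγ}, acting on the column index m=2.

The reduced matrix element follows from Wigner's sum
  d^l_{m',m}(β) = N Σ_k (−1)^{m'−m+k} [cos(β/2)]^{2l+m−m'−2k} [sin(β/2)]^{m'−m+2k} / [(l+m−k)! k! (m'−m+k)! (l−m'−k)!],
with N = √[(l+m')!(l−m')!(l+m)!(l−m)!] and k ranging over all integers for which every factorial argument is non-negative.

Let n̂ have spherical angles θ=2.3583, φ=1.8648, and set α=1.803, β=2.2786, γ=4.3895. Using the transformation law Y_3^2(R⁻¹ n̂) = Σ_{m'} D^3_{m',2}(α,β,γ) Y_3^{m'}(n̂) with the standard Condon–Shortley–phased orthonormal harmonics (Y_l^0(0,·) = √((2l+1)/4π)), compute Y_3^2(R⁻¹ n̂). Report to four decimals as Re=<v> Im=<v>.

Need the full column D^3_{m',2} for m'=−3..3 at α=1.803, β=2.2786, γ=4.3895.
cos(β/2)=0.418230, sin(β/2)=0.908341
d^3_{-3,2}: single k=5 term ⇒ +0.633484;  D = -0.617031+0.143438i
d^3_{-2,2}: k∈[4..5] ⇒ +0.595384 -0.561686 = +0.033698;  D = +0.014979+0.030186i
d^3_{-1,2}: k∈[3..4] ⇒ +0.346756 -0.817825 = -0.471069;  D = -0.362465+0.300874i
d^3_{0,2}: k∈[2..3] ⇒ +0.138268 -0.652210 = -0.513942;  D = +0.410451+0.309301i
d^3_{1,2}: k∈[1..2] ⇒ +0.036756 -0.346756 = -0.310000;  D = +0.124584-0.283864i
d^3_{2,2}: k∈[0..1] ⇒ +0.005352 -0.126221 = -0.120869;  D = -0.118886-0.021802i
d^3_{3,2}: single k=0 term ⇒ -0.028471;  D = +0.001447+0.028434i
Y_3^{m'}(θ=2.3583,φ=1.8648) and Σ D·Y over m':
  (-0.6170+0.1434i)·(+0.1132+0.0932i)  (+0.0150+0.0302i)·(+0.3000-0.2000i)  (-0.3625+0.3009i)·(-0.0998-0.3297i)  (+0.4105+0.3093i)·(+0.1294+0.0000i)  (+0.1246-0.2839i)·(+0.0998-0.3297i)  (-0.1189-0.0218i)·(+0.3000+0.2000i)  (+0.0014+0.0284i)·(-0.1132+0.0932i)
Y_3^2(R⁻¹ n̂) = +0.000575-0.008507i

Re=0.0006 Im=-0.0085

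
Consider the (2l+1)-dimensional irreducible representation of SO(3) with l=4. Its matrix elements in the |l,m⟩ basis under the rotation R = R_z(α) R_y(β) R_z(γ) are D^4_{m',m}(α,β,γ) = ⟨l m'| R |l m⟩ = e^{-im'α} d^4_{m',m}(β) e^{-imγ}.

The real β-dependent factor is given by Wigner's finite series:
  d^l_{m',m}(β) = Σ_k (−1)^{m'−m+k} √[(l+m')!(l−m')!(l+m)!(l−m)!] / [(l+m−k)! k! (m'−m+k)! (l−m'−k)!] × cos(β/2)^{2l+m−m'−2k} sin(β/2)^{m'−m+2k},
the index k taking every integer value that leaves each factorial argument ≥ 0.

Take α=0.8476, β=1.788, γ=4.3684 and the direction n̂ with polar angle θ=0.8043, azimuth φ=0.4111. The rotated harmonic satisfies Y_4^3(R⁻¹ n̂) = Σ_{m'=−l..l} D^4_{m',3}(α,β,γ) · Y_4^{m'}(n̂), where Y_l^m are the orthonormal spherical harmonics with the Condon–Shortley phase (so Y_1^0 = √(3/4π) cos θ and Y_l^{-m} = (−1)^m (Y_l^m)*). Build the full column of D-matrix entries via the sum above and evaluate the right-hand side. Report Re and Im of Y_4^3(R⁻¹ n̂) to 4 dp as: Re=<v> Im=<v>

Need the full column D^4_{m',3} for m'=−4..4 at α=0.8476, β=1.788, γ=4.3684.
cos(β/2)=0.626299, sin(β/2)=0.779583
d^4_{-4,3}: single k=7 term ⇒ +0.310001;  D = -0.297055+0.088652i
d^4_{-3,3}: k∈[6..7] ⇒ +0.616362 -0.136427 = +0.479935;  D = -0.201455+0.435607i
d^4_{-2,3}: k∈[5..6] ⇒ +0.794040 -0.410093 = +0.383946;  D = +0.154601+0.351444i
d^4_{-1,3}: k∈[4..5] ⇒ +0.751787 -0.698889 = +0.052898;  D = +0.050397+0.016075i
d^4_{0,3}: k∈[3..4] ⇒ +0.540205 -0.836991 = -0.296786;  D = -0.254734+0.152290i
d^4_{1,3}: k∈[2..3] ⇒ +0.291128 -0.751787 = -0.460659;  D = -0.084450+0.452852i
d^4_{2,3}: k∈[1..2] ⇒ +0.110255 -0.512484 = -0.402229;  D = +0.247640+0.316959i
d^4_{3,3}: k∈[0..1] ⇒ +0.023673 -0.256751 = -0.233078;  D = +0.232659+0.013968i
d^4_{4,3}: single k=0 term ⇒ -0.083345;  D = +0.058802-0.059065i
Y_4^{m'}(θ=0.8043,φ=0.4111) and Σ D·Y over m':
  (-0.2971+0.0887i)·(-0.0088-0.1188i)  (-0.2015+0.4356i)·(+0.1075-0.3062i)  (+0.1546+0.3514i)·(+0.2797-0.3011i)  (+0.0504+0.0161i)·(+0.0797-0.0347i)  (-0.2547+0.1523i)·(-0.3525+0.0000i)  (-0.0844+0.4529i)·(-0.0797-0.0347i)  (+0.2476+0.3170i)·(+0.2797+0.3011i)  (+0.2327+0.0140i)·(-0.1075-0.3062i)  (+0.0588-0.0591i)·(-0.0088+0.1188i)
Y_4^3(R⁻¹ n̂) = +0.350378+0.205469i

Re=0.3504 Im=0.2055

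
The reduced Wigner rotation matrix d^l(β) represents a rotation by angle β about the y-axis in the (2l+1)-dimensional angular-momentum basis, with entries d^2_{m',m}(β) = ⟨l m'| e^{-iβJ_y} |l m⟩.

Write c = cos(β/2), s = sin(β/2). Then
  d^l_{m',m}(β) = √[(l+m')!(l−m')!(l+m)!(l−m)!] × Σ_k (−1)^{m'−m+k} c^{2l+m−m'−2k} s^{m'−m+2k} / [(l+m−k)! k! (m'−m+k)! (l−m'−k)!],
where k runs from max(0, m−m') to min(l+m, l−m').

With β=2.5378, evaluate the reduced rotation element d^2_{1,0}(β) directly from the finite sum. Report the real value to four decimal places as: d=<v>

d^2_{1,0}(β=2.5378) via Wigner's sum:
With c≡cos(β/2)=0.297331 and s≡sin(β/2)=0.954774, N=[6·1·2·2]^{1/2}=4.898979
k: max(0,(0)−(1))=0 … min(2+(0),2−(1))=1
  k=0: (−1)^1·4.8990/(2)·0.2973^3·0.9548^1 = -0.061475
  k=1: (−1)^2·4.8990/(2)·0.2973^1·0.9548^3 = +0.633897
d^2_{1,0}(2.5378) = -0.061475 +0.633897 = +0.572422

d=0.5724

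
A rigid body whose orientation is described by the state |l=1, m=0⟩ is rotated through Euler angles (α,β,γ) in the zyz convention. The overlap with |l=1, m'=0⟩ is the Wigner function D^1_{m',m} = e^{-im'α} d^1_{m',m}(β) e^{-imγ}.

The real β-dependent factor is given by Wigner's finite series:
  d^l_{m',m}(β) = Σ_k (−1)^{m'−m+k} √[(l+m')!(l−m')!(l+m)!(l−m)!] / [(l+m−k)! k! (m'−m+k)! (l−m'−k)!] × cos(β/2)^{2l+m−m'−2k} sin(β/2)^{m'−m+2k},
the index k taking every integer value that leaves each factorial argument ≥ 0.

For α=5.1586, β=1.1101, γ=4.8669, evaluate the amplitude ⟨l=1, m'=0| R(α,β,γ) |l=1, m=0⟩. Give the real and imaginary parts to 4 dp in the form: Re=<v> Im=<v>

D^1_{0,0}(5.1586,1.1101,4.8669) = e^{-i·0·5.1586}·d^1_{0,0}(1.1101)·e^{-i·0·4.8669}. Compute d first:
Half-angle: c=0.849874, s=0.526986. N=√(1·1·1·1)=1.000000
k∈{0,1} keeps every argument non-negative
  k=0: (−1)^0·1.0000/(1)·0.8499^2·0.5270^0 = +0.722286
  k=1: (−1)^1·1.0000/(1)·0.8499^0·0.5270^2 = -0.277714
d^1_{0,0}(1.1101) = +0.722286 -0.277714 = +0.444572
Phases: e^{-i·(0)·5.1586}=+1.000000+0.000000i, e^{-i·(0)·4.8669}=+1.000000+0.000000i ⇒ D=+0.444572+0.000000i

Re=0.4446 Im=0.0000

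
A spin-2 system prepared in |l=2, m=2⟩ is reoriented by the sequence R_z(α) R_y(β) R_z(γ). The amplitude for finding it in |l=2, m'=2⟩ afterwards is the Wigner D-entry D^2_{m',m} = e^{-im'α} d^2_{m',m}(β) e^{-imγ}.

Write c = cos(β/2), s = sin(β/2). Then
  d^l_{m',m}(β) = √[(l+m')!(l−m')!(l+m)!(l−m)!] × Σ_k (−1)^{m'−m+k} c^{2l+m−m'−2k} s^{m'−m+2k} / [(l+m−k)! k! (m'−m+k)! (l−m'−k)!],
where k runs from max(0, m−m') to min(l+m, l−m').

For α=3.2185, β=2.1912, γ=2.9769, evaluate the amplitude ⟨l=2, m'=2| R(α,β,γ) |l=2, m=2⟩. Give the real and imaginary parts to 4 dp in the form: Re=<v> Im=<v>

First d^2_{2,2}(β=2.1912), then the phase factors e^{-i(2)α} and e^{-i(2)γ}:
c=cos(2.1912/2)=0.457513, s=sin(2.1912/2)=0.889203; N=√[24·1·24·1]=24.000000
k∈{0} keeps every argument non-negative
  k=0: (−1)^0·24.0000/(24)·0.4575^4·0.8892^0 = +0.043814
d^2_{2,2}(2.1912) = +0.043814
Attach z-rotation phases: D = e^{-i(2)(3.2185)}·(+0.043814)·e^{-i(2)(2.9769)} = +0.043141+0.007653i

Re=0.0431 Im=0.0077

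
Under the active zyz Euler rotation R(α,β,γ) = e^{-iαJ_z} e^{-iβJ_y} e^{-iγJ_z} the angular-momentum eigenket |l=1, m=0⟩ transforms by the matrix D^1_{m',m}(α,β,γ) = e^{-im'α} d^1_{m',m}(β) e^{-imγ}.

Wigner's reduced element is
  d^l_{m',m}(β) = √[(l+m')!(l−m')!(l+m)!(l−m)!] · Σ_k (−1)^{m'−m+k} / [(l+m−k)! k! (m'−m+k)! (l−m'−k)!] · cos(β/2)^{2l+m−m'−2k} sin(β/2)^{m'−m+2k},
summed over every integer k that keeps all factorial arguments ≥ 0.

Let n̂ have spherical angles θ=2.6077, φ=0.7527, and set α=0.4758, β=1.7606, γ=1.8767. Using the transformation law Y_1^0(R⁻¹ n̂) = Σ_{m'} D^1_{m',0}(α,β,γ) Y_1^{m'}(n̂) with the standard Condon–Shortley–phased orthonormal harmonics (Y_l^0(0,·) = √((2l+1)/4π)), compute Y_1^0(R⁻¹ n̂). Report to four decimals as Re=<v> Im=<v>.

Need the full column D^1_{m',0} for m'=−1..1 at α=0.4758, β=1.7606, γ=1.8767.
cos(β/2)=0.636920, sin(β/2)=0.770930
d^1_{-1,0}: single k=1 term ⇒ +0.694408;  D = +0.617278+0.318073i
d^1_{0,0}: k∈[0..1] ⇒ +0.405667 -0.594333 = -0.188666;  D = -0.188666+0.000000i
d^1_{1,0}: single k=0 term ⇒ -0.694408;  D = -0.617278+0.318073i
Y_1^{m'}(θ=2.6077,φ=0.7527) and Σ D·Y over m':
  (+0.6173+0.3181i)·(+0.1283-0.1202i)  (-0.1887+0.0000i)·(-0.4206+0.0000i)  (-0.6173+0.3181i)·(-0.1283-0.1202i)
Y_1^0(R⁻¹ n̂) = +0.314231+0.000000i

Re=0.3142 Im=0.0000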